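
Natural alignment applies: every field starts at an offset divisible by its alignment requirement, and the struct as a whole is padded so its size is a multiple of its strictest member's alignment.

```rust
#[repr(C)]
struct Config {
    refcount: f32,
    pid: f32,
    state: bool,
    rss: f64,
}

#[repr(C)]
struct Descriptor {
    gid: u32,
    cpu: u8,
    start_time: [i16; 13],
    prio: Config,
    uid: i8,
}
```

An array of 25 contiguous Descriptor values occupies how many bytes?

1600

Config: refcount at 0 (size 4, align 4) → ends 4; pid at 4 (size 4, align 4) → ends 8; state at 8 (size 1, align 1) → ends 9; pad 7 to align 8 for rss; rss at 16 (size 8, align 8) → ends 24; total 24 bytes, alignment 8
gid at 0 (size 4, align 4) → ends 4
cpu at 4 (size 1, align 1) → ends 5
pad 1 to align 2 for start_time
start_time at 6 (size 26, align 2) → ends 32
prio at 32 (size 24, align 8) → ends 56
uid at 56 (size 1, align 1) → ends 57
tail pad 7 to reach multiple of 8
total 64 bytes, alignment 8
array of 25: 25 × 64 = 1600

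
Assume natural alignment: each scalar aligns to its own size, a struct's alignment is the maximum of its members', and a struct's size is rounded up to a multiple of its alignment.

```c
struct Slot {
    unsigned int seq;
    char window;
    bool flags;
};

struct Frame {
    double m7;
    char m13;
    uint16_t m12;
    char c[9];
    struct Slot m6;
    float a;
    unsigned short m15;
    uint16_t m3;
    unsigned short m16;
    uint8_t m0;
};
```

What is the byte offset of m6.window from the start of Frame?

Slot: @0: seq [4B, align 4] → 4; @4: window [1B, align 1] → 5; @5: flags [1B, align 1] → 6; +2 tail pad (align 4); size 8, align 4
@0: m7 [8B, align 8] → 8
@8: m13 [1B, align 1] → 9
+1 pad (align 2)
@10: m12 [2B, align 2] → 12
@12: c [9B, align 1] → 21
+3 pad (align 4)
@24: m6 [8B, align 4] → 32
within Slot: window at 4
24 + 4 = 28

28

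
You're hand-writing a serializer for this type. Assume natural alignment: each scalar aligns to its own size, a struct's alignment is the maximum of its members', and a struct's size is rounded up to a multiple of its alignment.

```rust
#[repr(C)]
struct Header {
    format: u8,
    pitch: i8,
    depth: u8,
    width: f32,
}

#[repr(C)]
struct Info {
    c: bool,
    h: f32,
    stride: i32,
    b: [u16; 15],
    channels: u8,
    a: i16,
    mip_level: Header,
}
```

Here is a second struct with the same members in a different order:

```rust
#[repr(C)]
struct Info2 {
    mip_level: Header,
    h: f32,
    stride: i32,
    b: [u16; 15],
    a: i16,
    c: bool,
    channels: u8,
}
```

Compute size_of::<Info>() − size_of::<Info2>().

Header: 0..1  format  (1B, 1-aligned); 1..2  pitch  (1B, 1-aligned); 2..3  depth  (1B, 1-aligned); 3..4  -- padding (1B); 4..8  width  (4B, 4-aligned); sizeof = 8, alignof = 4
0..1  c  (1B, 1-aligned)
1..4  -- padding (3B)
4..8  h  (4B, 4-aligned)
8..12  stride  (4B, 4-aligned)
12..42  b  (30B, 2-aligned)
42..43  channels  (1B, 1-aligned)
43..44  -- padding (1B)
44..46  a  (2B, 2-aligned)
46..48  -- padding (2B)
48..56  mip_level  (8B, 4-aligned)
sizeof = 56, alignof = 4
— Info2 —
0..8  mip_level  (8B, 4-aligned)
8..12  h  (4B, 4-aligned)
12..16  stride  (4B, 4-aligned)
16..46  b  (30B, 2-aligned)
46..48  a  (2B, 2-aligned)
48..49  c  (1B, 1-aligned)
49..50  channels  (1B, 1-aligned)
50..52  -- tail padding (2B)
sizeof = 52, alignof = 4
56 − 52 = 4

4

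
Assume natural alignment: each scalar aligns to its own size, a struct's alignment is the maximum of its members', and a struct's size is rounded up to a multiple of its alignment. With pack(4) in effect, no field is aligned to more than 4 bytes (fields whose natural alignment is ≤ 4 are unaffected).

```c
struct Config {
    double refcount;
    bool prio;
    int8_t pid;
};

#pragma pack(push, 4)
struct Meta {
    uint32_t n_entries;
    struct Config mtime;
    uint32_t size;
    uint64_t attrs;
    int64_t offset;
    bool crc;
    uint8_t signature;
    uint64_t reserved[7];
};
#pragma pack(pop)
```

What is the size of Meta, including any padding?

100 bytes

Config: refcount at 0 (size 8, align 8) → ends 8; prio at 8 (size 1, align 1) → ends 9; pid at 9 (size 1, align 1) → ends 10; tail pad 6 to reach multiple of 8; total 16 bytes, alignment 8
n_entries at 0 (size 4, align 4) → ends 4
mtime at 4 (size 16, align 4) → ends 20
size at 20 (size 4, align 4) → ends 24
attrs at 24 (size 8, align 4) → ends 32
offset at 32 (size 8, align 4) → ends 40
crc at 40 (size 1, align 1) → ends 41
signature at 41 (size 1, align 1) → ends 42
pad 2 to align 4 for reserved
reserved at 44 (size 56, align 4) → ends 100
total 100 bytes, alignment 4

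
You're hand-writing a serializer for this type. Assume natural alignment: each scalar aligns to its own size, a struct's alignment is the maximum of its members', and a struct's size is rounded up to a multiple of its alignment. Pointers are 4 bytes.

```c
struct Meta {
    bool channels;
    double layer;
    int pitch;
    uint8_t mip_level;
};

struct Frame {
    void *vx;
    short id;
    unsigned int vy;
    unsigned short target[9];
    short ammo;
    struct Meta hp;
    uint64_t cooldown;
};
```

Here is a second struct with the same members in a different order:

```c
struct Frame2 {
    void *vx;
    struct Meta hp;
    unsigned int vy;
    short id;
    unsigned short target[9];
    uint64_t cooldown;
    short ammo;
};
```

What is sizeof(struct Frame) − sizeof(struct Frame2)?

-8

Meta: 0..1  channels  (1B, 1-aligned); 1..8  -- padding (7B); 8..16  layer  (8B, 8-aligned); 16..20  pitch  (4B, 4-aligned); 20..21  mip_level  (1B, 1-aligned); 21..24  -- tail padding (3B); sizeof = 24, alignof = 8
0..4  vx  (4B, 4-aligned)
4..6  id  (2B, 2-aligned)
6..8  -- padding (2B)
8..12  vy  (4B, 4-aligned)
12..30  target  (18B, 2-aligned)
30..32  ammo  (2B, 2-aligned)
32..56  hp  (24B, 8-aligned)
56..64  cooldown  (8B, 8-aligned)
sizeof = 64, alignof = 8
— Frame2 —
0..4  vx  (4B, 4-aligned)
4..8  -- padding (4B)
8..32  hp  (24B, 8-aligned)
32..36  vy  (4B, 4-aligned)
36..38  id  (2B, 2-aligned)
38..56  target  (18B, 2-aligned)
56..64  cooldown  (8B, 8-aligned)
64..66  ammo  (2B, 2-aligned)
66..72  -- tail padding (6B)
sizeof = 72, alignof = 8
64 − 72 = -8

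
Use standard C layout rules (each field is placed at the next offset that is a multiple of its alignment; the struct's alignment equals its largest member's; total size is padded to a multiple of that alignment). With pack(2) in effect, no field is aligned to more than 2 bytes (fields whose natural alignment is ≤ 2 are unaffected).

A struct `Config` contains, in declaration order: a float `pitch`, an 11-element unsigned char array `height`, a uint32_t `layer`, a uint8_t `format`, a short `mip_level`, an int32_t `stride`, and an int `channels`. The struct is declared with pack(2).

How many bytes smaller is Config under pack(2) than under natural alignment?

0

natural layout:
  pitch at 0 (size 4, align 4) → ends 4
  height at 4 (size 11, align 1) → ends 15
  pad 1 to align 4 for layer
  layer at 16 (size 4, align 4) → ends 20
  format at 20 (size 1, align 1) → ends 21
  pad 1 to align 2 for mip_level
  mip_level at 22 (size 2, align 2) → ends 24
  stride at 24 (size 4, align 4) → ends 28
  channels at 28 (size 4, align 4) → ends 32
  total 32 bytes, alignment 4
packed(2) layout:
  pitch at 0 (size 4, align 2) → ends 4
  height at 4 (size 11, align 1) → ends 15
  pad 1 to align 2 for layer
  layer at 16 (size 4, align 2) → ends 20
  format at 20 (size 1, align 1) → ends 21
  pad 1 to align 2 for mip_level
  mip_level at 22 (size 2, align 2) → ends 24
  stride at 24 (size 4, align 2) → ends 28
  channels at 28 (size 4, align 2) → ends 32
  total 32 bytes, alignment 2
32 − 32 = 0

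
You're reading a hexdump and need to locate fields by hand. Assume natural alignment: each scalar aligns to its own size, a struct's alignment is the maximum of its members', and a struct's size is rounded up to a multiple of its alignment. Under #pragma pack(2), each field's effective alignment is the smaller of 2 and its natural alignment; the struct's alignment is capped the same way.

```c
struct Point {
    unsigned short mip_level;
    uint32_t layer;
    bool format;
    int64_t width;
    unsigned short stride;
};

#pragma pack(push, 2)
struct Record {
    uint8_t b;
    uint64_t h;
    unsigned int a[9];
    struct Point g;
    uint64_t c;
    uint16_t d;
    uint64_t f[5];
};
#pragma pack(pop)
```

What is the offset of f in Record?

Point: mip_level at 0 (size 2, align 2) → ends 2; pad 2 to align 4 for layer; layer at 4 (size 4, align 4) → ends 8; format at 8 (size 1, align 1) → ends 9; pad 7 to align 8 for width; width at 16 (size 8, align 8) → ends 24; stride at 24 (size 2, align 2) → ends 26; tail pad 6 to reach multiple of 8; total 32 bytes, alignment 8
b at 0 (size 1, align 1) → ends 1
pad 1 to align 2 for h
h at 2 (size 8, align 2) → ends 10
a at 10 (size 36, align 2) → ends 46
g at 46 (size 32, align 2) → ends 78
c at 78 (size 8, align 2) → ends 86
d at 86 (size 2, align 2) → ends 88
f at 88 (size 40, align 2) → ends 128

88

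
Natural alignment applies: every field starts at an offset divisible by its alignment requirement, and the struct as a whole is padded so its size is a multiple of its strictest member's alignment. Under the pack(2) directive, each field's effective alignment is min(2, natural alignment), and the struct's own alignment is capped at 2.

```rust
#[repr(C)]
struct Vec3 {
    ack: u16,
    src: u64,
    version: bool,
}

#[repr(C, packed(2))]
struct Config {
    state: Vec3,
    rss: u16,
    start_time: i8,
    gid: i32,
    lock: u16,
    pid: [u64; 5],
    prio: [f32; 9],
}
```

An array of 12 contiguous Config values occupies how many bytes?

1320

Vec3: 0..2  ack  (2B, 2-aligned); 2..8  -- padding (6B); 8..16  src  (8B, 8-aligned); 16..17  version  (1B, 1-aligned); 17..24  -- tail padding (7B); sizeof = 24, alignof = 8
0..24  state  (24B, 2-aligned)
24..26  rss  (2B, 2-aligned)
26..27  start_time  (1B, 1-aligned)
27..28  -- padding (1B)
28..32  gid  (4B, 2-aligned)
32..34  lock  (2B, 2-aligned)
34..74  pid  (40B, 2-aligned)
74..110  prio  (36B, 2-aligned)
sizeof = 110, alignof = 2
array of 12: 12 × 110 = 1320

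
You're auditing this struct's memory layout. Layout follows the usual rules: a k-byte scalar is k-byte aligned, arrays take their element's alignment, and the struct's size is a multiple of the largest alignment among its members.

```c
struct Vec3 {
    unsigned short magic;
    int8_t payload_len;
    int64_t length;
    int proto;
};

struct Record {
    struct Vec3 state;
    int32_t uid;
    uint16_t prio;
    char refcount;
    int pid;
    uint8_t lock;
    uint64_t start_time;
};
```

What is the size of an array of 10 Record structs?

Vec3: magic at 0 (size 2, align 2) → ends 2; payload_len at 2 (size 1, align 1) → ends 3; pad 5 to align 8 for length; length at 8 (size 8, align 8) → ends 16; proto at 16 (size 4, align 4) → ends 20; tail pad 4 to reach multiple of 8; total 24 bytes, alignment 8
state at 0 (size 24, align 8) → ends 24
uid at 24 (size 4, align 4) → ends 28
prio at 28 (size 2, align 2) → ends 30
refcount at 30 (size 1, align 1) → ends 31
pad 1 to align 4 for pid
pid at 32 (size 4, align 4) → ends 36
lock at 36 (size 1, align 1) → ends 37
pad 3 to align 8 for start_time
start_time at 40 (size 8, align 8) → ends 48
total 48 bytes, alignment 8
array of 10: 10 × 48 = 480

480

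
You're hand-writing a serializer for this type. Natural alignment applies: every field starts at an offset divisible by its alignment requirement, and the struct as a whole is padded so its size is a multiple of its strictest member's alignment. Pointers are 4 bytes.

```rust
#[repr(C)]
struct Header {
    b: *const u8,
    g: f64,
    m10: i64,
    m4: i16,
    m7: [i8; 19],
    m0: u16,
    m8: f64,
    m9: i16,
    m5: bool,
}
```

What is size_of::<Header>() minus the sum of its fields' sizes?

@0: b [4B, align 4] → 4
+4 pad (align 8)
@8: g [8B, align 8] → 16
@16: m10 [8B, align 8] → 24
@24: m4 [2B, align 2] → 26
@26: m7 [19B, align 1] → 45
+1 pad (align 2)
@46: m0 [2B, align 2] → 48
@48: m8 [8B, align 8] → 56
@56: m9 [2B, align 2] → 58
@58: m5 [1B, align 1] → 59
+5 tail pad (align 8)
size 64, align 8
data bytes 54, size 64 → padding 10

10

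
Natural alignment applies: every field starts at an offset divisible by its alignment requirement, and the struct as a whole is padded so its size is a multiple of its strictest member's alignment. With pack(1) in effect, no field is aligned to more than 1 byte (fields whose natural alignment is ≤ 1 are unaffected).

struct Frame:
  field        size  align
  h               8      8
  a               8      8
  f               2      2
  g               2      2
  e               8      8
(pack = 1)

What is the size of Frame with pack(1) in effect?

h at 0 (size 8, align 1) → ends 8
a at 8 (size 8, align 1) → ends 16
f at 16 (size 2, align 1) → ends 18
g at 18 (size 2, align 1) → ends 20
e at 20 (size 8, align 1) → ends 28
total 28 bytes, alignment 1

28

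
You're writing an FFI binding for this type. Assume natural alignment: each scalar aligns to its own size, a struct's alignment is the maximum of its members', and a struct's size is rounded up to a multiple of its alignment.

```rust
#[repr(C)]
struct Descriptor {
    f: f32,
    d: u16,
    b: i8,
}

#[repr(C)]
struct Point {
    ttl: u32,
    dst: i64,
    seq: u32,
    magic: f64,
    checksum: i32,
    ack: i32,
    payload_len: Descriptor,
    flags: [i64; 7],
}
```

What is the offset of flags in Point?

48

Descriptor: @0: f [4B, align 4] → 4; @4: d [2B, align 2] → 6; @6: b [1B, align 1] → 7; +1 tail pad (align 4); size 8, align 4
@0: ttl [4B, align 4] → 4
+4 pad (align 8)
@8: dst [8B, align 8] → 16
@16: seq [4B, align 4] → 20
+4 pad (align 8)
@24: magic [8B, align 8] → 32
@32: checksum [4B, align 4] → 36
@36: ack [4B, align 4] → 40
@40: payload_len [8B, align 4] → 48
@48: flags [56B, align 8] → 104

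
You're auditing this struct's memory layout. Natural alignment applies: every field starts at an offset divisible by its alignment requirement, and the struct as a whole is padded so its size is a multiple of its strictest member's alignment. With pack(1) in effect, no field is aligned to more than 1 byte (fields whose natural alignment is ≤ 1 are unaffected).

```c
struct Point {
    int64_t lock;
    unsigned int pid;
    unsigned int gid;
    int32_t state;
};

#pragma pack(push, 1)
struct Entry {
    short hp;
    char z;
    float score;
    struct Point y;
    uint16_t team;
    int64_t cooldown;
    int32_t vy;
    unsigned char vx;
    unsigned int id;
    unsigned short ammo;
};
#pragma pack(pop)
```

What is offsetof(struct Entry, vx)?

45

Point: @0: lock [8B, align 8] → 8; @8: pid [4B, align 4] → 12; @12: gid [4B, align 4] → 16; @16: state [4B, align 4] → 20; +4 tail pad (align 8); size 24, align 8
@0: hp [2B, align 1] → 2
@2: z [1B, align 1] → 3
@3: score [4B, align 1] → 7
@7: y [24B, align 1] → 31
@31: team [2B, align 1] → 33
@33: cooldown [8B, align 1] → 41
@41: vy [4B, align 1] → 45
@45: vx [1B, align 1] → 46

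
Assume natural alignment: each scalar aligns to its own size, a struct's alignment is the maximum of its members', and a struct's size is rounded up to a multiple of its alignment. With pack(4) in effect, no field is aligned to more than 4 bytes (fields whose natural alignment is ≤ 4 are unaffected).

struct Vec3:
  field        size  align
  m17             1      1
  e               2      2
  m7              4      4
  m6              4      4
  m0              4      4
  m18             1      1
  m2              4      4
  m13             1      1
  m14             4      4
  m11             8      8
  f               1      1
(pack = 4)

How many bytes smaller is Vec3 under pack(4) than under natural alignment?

natural layout:
  @0: m17 [1B, align 1] → 1
  +1 pad (align 2)
  @2: e [2B, align 2] → 4
  @4: m7 [4B, align 4] → 8
  @8: m6 [4B, align 4] → 12
  @12: m0 [4B, align 4] → 16
  @16: m18 [1B, align 1] → 17
  +3 pad (align 4)
  @20: m2 [4B, align 4] → 24
  @24: m13 [1B, align 1] → 25
  +3 pad (align 4)
  @28: m14 [4B, align 4] → 32
  @32: m11 [8B, align 8] → 40
  @40: f [1B, align 1] → 41
  +7 tail pad (align 8)
  size 48, align 8
packed(4) layout:
  @0: m17 [1B, align 1] → 1
  +1 pad (align 2)
  @2: e [2B, align 2] → 4
  @4: m7 [4B, align 4] → 8
  @8: m6 [4B, align 4] → 12
  @12: m0 [4B, align 4] → 16
  @16: m18 [1B, align 1] → 17
  +3 pad (align 4)
  @20: m2 [4B, align 4] → 24
  @24: m13 [1B, align 1] → 25
  +3 pad (align 4)
  @28: m14 [4B, align 4] → 32
  @32: m11 [8B, align 4] → 40
  @40: f [1B, align 1] → 41
  +3 tail pad (align 4)
  size 44, align 4
48 − 44 = 4

4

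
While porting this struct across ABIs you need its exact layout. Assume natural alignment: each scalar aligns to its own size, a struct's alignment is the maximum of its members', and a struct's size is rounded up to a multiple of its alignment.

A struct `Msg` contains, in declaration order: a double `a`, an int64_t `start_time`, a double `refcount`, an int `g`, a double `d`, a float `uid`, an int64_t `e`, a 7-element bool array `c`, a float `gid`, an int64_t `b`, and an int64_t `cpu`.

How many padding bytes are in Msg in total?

0..8  a  (8B, 8-aligned)
8..16  start_time  (8B, 8-aligned)
16..24  refcount  (8B, 8-aligned)
24..28  g  (4B, 4-aligned)
28..32  -- padding (4B)
32..40  d  (8B, 8-aligned)
40..44  uid  (4B, 4-aligned)
44..48  -- padding (4B)
48..56  e  (8B, 8-aligned)
56..63  c  (7B, 1-aligned)
63..64  -- padding (1B)
64..68  gid  (4B, 4-aligned)
68..72  -- padding (4B)
72..80  b  (8B, 8-aligned)
80..88  cpu  (8B, 8-aligned)
sizeof = 88, alignof = 8
data bytes 75, size 88 → padding 13

13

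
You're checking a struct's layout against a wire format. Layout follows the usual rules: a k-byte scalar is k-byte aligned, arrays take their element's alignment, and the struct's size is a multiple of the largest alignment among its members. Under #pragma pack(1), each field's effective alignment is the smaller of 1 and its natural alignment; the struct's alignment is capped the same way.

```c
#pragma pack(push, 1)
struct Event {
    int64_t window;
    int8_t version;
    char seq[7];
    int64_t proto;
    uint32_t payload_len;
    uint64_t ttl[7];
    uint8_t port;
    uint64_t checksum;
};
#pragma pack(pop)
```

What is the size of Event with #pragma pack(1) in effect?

93

@0: window [8B, align 1] → 8
@8: version [1B, align 1] → 9
@9: seq [7B, align 1] → 16
@16: proto [8B, align 1] → 24
@24: payload_len [4B, align 1] → 28
@28: ttl [56B, align 1] → 84
@84: port [1B, align 1] → 85
@85: checksum [8B, align 1] → 93
size 93, align 1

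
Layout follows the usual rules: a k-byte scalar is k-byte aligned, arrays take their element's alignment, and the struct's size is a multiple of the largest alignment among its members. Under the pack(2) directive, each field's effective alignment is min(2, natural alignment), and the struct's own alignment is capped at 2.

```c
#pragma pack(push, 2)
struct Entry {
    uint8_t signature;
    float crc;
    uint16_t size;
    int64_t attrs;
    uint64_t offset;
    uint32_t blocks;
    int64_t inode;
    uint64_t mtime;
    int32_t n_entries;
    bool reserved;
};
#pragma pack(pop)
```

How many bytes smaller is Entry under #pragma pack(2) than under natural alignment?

14

natural layout:
  @0: signature [1B, align 1] → 1
  +3 pad (align 4)
  @4: crc [4B, align 4] → 8
  @8: size [2B, align 2] → 10
  +6 pad (align 8)
  @16: attrs [8B, align 8] → 24
  @24: offset [8B, align 8] → 32
  @32: blocks [4B, align 4] → 36
  +4 pad (align 8)
  @40: inode [8B, align 8] → 48
  @48: mtime [8B, align 8] → 56
  @56: n_entries [4B, align 4] → 60
  @60: reserved [1B, align 1] → 61
  +3 tail pad (align 8)
  size 64, align 8
packed(2) layout:
  @0: signature [1B, align 1] → 1
  +1 pad (align 2)
  @2: crc [4B, align 2] → 6
  @6: size [2B, align 2] → 8
  @8: attrs [8B, align 2] → 16
  @16: offset [8B, align 2] → 24
  @24: blocks [4B, align 2] → 28
  @28: inode [8B, align 2] → 36
  @36: mtime [8B, align 2] → 44
  @44: n_entries [4B, align 2] → 48
  @48: reserved [1B, align 1] → 49
  +1 tail pad (align 2)
  size 50, align 2
64 − 50 = 14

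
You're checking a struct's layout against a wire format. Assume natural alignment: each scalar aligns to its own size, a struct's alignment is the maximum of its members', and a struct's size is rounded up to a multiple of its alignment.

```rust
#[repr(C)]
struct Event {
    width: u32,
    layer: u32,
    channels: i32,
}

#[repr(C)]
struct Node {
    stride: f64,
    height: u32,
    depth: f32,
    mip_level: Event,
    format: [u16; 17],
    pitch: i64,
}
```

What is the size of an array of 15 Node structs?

Event: @0: width [4B, align 4] → 4; @4: layer [4B, align 4] → 8; @8: channels [4B, align 4] → 12; size 12, align 4
@0: stride [8B, align 8] → 8
@8: height [4B, align 4] → 12
@12: depth [4B, align 4] → 16
@16: mip_level [12B, align 4] → 28
@28: format [34B, align 2] → 62
+2 pad (align 8)
@64: pitch [8B, align 8] → 72
size 72, align 8
array of 15: 15 × 72 = 1080

1080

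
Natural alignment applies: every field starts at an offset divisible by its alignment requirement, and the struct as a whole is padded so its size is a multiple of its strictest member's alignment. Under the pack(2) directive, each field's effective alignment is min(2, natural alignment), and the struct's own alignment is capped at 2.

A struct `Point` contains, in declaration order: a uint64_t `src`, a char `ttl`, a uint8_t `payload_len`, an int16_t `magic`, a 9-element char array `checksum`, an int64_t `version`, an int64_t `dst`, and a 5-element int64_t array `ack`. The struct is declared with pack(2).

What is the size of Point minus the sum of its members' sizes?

1

src at 0 (size 8, align 2) → ends 8
ttl at 8 (size 1, align 1) → ends 9
payload_len at 9 (size 1, align 1) → ends 10
magic at 10 (size 2, align 2) → ends 12
checksum at 12 (size 9, align 1) → ends 21
pad 1 to align 2 for version
version at 22 (size 8, align 2) → ends 30
dst at 30 (size 8, align 2) → ends 38
ack at 38 (size 40, align 2) → ends 78
total 78 bytes, alignment 2
data bytes 77, size 78 → padding 1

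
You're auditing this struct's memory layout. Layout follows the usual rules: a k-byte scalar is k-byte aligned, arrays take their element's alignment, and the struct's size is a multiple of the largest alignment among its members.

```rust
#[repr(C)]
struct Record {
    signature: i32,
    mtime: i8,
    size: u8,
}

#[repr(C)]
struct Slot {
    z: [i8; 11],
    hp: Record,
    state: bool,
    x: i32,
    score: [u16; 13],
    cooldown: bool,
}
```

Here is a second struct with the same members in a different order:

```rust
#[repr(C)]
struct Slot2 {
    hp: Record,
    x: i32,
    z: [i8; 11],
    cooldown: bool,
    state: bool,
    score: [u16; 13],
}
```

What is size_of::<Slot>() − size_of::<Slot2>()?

4

Record: 0..4  signature  (4B, 4-aligned); 4..5  mtime  (1B, 1-aligned); 5..6  size  (1B, 1-aligned); 6..8  -- tail padding (2B); sizeof = 8, alignof = 4
0..11  z  (11B, 1-aligned)
11..12  -- padding (1B)
12..20  hp  (8B, 4-aligned)
20..21  state  (1B, 1-aligned)
21..24  -- padding (3B)
24..28  x  (4B, 4-aligned)
28..54  score  (26B, 2-aligned)
54..55  cooldown  (1B, 1-aligned)
55..56  -- tail padding (1B)
sizeof = 56, alignof = 4
— Slot2 —
0..8  hp  (8B, 4-aligned)
8..12  x  (4B, 4-aligned)
12..23  z  (11B, 1-aligned)
23..24  cooldown  (1B, 1-aligned)
24..25  state  (1B, 1-aligned)
25..26  -- padding (1B)
26..52  score  (26B, 2-aligned)
sizeof = 52, alignof = 4
56 − 52 = 4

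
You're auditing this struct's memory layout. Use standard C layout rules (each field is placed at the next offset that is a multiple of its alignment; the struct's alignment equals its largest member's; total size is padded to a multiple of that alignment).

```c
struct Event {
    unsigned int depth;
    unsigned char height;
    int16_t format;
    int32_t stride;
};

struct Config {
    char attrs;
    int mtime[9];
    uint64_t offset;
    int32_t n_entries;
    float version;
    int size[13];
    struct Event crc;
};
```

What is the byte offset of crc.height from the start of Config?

Event: @0: depth [4B, align 4] → 4; @4: height [1B, align 1] → 5; +1 pad (align 2); @6: format [2B, align 2] → 8; @8: stride [4B, align 4] → 12; size 12, align 4
@0: attrs [1B, align 1] → 1
+3 pad (align 4)
@4: mtime [36B, align 4] → 40
@40: offset [8B, align 8] → 48
@48: n_entries [4B, align 4] → 52
@52: version [4B, align 4] → 56
@56: size [52B, align 4] → 108
@108: crc [12B, align 4] → 120
within Event: height at 4
108 + 4 = 112

112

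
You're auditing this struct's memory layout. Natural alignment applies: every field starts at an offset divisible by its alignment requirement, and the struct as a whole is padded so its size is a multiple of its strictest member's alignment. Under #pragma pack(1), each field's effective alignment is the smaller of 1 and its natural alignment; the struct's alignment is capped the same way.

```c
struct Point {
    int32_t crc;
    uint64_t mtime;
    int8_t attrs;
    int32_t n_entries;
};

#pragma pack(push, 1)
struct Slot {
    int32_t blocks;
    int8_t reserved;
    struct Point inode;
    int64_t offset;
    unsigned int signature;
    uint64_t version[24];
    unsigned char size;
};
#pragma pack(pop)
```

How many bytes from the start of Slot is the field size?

Point: 0..4  crc  (4B, 4-aligned); 4..8  -- padding (4B); 8..16  mtime  (8B, 8-aligned); 16..17  attrs  (1B, 1-aligned); 17..20  -- padding (3B); 20..24  n_entries  (4B, 4-aligned); sizeof = 24, alignof = 8
0..4  blocks  (4B, 1-aligned)
4..5  reserved  (1B, 1-aligned)
5..29  inode  (24B, 1-aligned)
29..37  offset  (8B, 1-aligned)
37..41  signature  (4B, 1-aligned)
41..233  version  (192B, 1-aligned)
233..234  size  (1B, 1-aligned)

233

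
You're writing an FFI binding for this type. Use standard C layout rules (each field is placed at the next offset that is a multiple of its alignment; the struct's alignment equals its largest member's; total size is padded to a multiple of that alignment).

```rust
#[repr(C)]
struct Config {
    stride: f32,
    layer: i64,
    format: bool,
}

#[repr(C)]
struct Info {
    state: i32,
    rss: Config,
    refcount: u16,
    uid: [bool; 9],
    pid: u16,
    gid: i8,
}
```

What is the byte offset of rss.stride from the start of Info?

8

Config: stride at 0 (size 4, align 4) → ends 4; pad 4 to align 8 for layer; layer at 8 (size 8, align 8) → ends 16; format at 16 (size 1, align 1) → ends 17; tail pad 7 to reach multiple of 8; total 24 bytes, alignment 8
state at 0 (size 4, align 4) → ends 4
pad 4 to align 8 for rss
rss at 8 (size 24, align 8) → ends 32
within Config: stride at 0
8 + 0 = 8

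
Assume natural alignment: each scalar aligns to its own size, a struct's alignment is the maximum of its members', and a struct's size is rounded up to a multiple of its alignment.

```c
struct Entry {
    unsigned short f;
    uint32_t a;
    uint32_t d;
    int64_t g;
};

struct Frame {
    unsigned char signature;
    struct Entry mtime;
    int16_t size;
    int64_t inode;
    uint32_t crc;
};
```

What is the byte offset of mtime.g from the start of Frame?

Entry: @0: f [2B, align 2] → 2; +2 pad (align 4); @4: a [4B, align 4] → 8; @8: d [4B, align 4] → 12; +4 pad (align 8); @16: g [8B, align 8] → 24; size 24, align 8
@0: signature [1B, align 1] → 1
+7 pad (align 8)
@8: mtime [24B, align 8] → 32
within Entry: g at 16
8 + 16 = 24

24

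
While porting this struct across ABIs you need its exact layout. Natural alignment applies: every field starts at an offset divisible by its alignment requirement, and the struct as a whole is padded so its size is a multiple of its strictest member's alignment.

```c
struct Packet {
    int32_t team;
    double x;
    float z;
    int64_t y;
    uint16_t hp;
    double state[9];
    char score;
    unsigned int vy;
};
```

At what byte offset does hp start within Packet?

@0: team [4B, align 4] → 4
+4 pad (align 8)
@8: x [8B, align 8] → 16
@16: z [4B, align 4] → 20
+4 pad (align 8)
@24: y [8B, align 8] → 32
@32: hp [2B, align 2] → 34

32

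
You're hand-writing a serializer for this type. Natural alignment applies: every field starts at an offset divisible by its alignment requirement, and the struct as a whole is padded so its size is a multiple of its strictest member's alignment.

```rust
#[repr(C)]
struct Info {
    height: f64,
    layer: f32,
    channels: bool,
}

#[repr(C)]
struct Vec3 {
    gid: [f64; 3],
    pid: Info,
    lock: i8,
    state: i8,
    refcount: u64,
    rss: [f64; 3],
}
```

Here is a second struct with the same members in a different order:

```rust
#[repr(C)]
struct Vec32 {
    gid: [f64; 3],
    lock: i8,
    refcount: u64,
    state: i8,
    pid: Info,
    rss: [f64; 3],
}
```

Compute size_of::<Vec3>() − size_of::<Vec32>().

-8

Info: @0: height [8B, align 8] → 8; @8: layer [4B, align 4] → 12; @12: channels [1B, align 1] → 13; +3 tail pad (align 8); size 16, align 8
@0: gid [24B, align 8] → 24
@24: pid [16B, align 8] → 40
@40: lock [1B, align 1] → 41
@41: state [1B, align 1] → 42
+6 pad (align 8)
@48: refcount [8B, align 8] → 56
@56: rss [24B, align 8] → 80
size 80, align 8
— Vec32 —
@0: gid [24B, align 8] → 24
@24: lock [1B, align 1] → 25
+7 pad (align 8)
@32: refcount [8B, align 8] → 40
@40: state [1B, align 1] → 41
+7 pad (align 8)
@48: pid [16B, align 8] → 64
@64: rss [24B, align 8] → 88
size 88, align 8
80 − 88 = -8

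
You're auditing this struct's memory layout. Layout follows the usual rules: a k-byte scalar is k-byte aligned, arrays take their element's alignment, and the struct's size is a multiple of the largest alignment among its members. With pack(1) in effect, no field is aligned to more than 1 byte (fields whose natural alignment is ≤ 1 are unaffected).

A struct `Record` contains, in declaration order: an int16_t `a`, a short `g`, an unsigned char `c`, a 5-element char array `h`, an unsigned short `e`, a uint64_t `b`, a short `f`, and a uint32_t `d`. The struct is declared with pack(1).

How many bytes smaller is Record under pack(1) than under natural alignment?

natural layout:
  @0: a [2B, align 2] → 2
  @2: g [2B, align 2] → 4
  @4: c [1B, align 1] → 5
  @5: h [5B, align 1] → 10
  @10: e [2B, align 2] → 12
  +4 pad (align 8)
  @16: b [8B, align 8] → 24
  @24: f [2B, align 2] → 26
  +2 pad (align 4)
  @28: d [4B, align 4] → 32
  size 32, align 8
packed(1) layout:
  @0: a [2B, align 1] → 2
  @2: g [2B, align 1] → 4
  @4: c [1B, align 1] → 5
  @5: h [5B, align 1] → 10
  @10: e [2B, align 1] → 12
  @12: b [8B, align 1] → 20
  @20: f [2B, align 1] → 22
  @22: d [4B, align 1] → 26
  size 26, align 1
32 − 26 = 6

6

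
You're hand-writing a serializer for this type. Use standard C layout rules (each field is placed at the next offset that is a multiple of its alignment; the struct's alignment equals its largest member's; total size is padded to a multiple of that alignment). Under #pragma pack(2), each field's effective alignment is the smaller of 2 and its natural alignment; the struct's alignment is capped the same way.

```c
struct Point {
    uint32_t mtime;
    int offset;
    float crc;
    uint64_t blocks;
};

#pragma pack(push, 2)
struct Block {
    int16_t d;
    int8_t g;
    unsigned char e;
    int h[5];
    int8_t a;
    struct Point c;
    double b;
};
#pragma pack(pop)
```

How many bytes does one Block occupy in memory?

58

Point: @0: mtime [4B, align 4] → 4; @4: offset [4B, align 4] → 8; @8: crc [4B, align 4] → 12; +4 pad (align 8); @16: blocks [8B, align 8] → 24; size 24, align 8
@0: d [2B, align 2] → 2
@2: g [1B, align 1] → 3
@3: e [1B, align 1] → 4
@4: h [20B, align 2] → 24
@24: a [1B, align 1] → 25
+1 pad (align 2)
@26: c [24B, align 2] → 50
@50: b [8B, align 2] → 58
size 58, align 2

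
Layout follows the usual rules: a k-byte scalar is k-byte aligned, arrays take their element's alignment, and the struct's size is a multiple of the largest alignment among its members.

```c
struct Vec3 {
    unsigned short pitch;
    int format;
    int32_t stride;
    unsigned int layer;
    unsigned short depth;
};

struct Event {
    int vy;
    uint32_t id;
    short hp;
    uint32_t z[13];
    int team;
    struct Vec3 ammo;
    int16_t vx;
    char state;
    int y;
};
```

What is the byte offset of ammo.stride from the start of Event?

76

Vec3: pitch at 0 (size 2, align 2) → ends 2; pad 2 to align 4 for format; format at 4 (size 4, align 4) → ends 8; stride at 8 (size 4, align 4) → ends 12; layer at 12 (size 4, align 4) → ends 16; depth at 16 (size 2, align 2) → ends 18; tail pad 2 to reach multiple of 4; total 20 bytes, alignment 4
vy at 0 (size 4, align 4) → ends 4
id at 4 (size 4, align 4) → ends 8
hp at 8 (size 2, align 2) → ends 10
pad 2 to align 4 for z
z at 12 (size 52, align 4) → ends 64
team at 64 (size 4, align 4) → ends 68
ammo at 68 (size 20, align 4) → ends 88
within Vec3: stride at 8
68 + 8 = 76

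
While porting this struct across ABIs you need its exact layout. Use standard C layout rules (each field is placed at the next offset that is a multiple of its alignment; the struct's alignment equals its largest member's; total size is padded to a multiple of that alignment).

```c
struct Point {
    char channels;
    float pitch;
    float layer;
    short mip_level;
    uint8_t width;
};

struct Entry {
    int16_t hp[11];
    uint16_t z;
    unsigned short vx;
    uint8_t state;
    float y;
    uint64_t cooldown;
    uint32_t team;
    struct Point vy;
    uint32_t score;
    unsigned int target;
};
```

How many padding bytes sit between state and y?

Point: @0: channels [1B, align 1] → 1; +3 pad (align 4); @4: pitch [4B, align 4] → 8; @8: layer [4B, align 4] → 12; @12: mip_level [2B, align 2] → 14; @14: width [1B, align 1] → 15; +1 tail pad (align 4); size 16, align 4
@0: hp [22B, align 2] → 22
@22: z [2B, align 2] → 24
@24: vx [2B, align 2] → 26
@26: state [1B, align 1] → 27
+1 pad (align 4)
@28: y [4B, align 4] → 32

1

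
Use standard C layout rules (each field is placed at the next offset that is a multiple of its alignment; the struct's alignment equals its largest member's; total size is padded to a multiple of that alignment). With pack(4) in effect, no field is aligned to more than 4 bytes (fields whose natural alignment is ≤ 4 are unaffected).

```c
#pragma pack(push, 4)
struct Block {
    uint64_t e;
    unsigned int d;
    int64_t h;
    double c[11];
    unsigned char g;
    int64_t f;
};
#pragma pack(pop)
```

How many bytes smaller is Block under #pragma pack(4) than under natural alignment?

8

natural layout:
  0..8  e  (8B, 8-aligned)
  8..12  d  (4B, 4-aligned)
  12..16  -- padding (4B)
  16..24  h  (8B, 8-aligned)
  24..112  c  (88B, 8-aligned)
  112..113  g  (1B, 1-aligned)
  113..120  -- padding (7B)
  120..128  f  (8B, 8-aligned)
  sizeof = 128, alignof = 8
packed(4) layout:
  0..8  e  (8B, 4-aligned)
  8..12  d  (4B, 4-aligned)
  12..20  h  (8B, 4-aligned)
  20..108  c  (88B, 4-aligned)
  108..109  g  (1B, 1-aligned)
  109..112  -- padding (3B)
  112..120  f  (8B, 4-aligned)
  sizeof = 120, alignof = 4
128 − 120 = 8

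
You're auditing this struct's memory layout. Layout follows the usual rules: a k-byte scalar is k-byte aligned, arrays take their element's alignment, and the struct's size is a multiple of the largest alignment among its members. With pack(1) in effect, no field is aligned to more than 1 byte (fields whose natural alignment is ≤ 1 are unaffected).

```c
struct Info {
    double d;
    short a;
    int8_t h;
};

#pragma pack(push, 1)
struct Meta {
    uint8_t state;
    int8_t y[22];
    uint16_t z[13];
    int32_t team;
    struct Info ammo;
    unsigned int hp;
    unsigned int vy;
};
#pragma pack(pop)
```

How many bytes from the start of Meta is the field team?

49

Info: d at 0 (size 8, align 8) → ends 8; a at 8 (size 2, align 2) → ends 10; h at 10 (size 1, align 1) → ends 11; tail pad 5 to reach multiple of 8; total 16 bytes, alignment 8
state at 0 (size 1, align 1) → ends 1
y at 1 (size 22, align 1) → ends 23
z at 23 (size 26, align 1) → ends 49
team at 49 (size 4, align 1) → ends 53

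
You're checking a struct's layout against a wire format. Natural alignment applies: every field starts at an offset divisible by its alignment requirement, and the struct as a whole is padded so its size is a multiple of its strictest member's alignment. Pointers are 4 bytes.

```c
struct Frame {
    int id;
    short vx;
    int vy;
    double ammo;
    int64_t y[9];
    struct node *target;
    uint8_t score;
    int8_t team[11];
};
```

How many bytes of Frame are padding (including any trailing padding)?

6

0..4  id  (4B, 4-aligned)
4..6  vx  (2B, 2-aligned)
6..8  -- padding (2B)
8..12  vy  (4B, 4-aligned)
12..16  -- padding (4B)
16..24  ammo  (8B, 8-aligned)
24..96  y  (72B, 8-aligned)
96..100  target  (4B, 4-aligned)
100..101  score  (1B, 1-aligned)
101..112  team  (11B, 1-aligned)
sizeof = 112, alignof = 8
data bytes 106, size 112 → padding 6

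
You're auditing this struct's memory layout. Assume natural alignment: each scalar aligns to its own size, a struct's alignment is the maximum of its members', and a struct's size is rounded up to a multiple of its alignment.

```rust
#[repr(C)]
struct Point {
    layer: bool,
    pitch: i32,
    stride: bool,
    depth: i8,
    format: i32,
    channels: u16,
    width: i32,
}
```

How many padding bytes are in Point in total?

7

layer at 0 (size 1, align 1) → ends 1
pad 3 to align 4 for pitch
pitch at 4 (size 4, align 4) → ends 8
stride at 8 (size 1, align 1) → ends 9
depth at 9 (size 1, align 1) → ends 10
pad 2 to align 4 for format
format at 12 (size 4, align 4) → ends 16
channels at 16 (size 2, align 2) → ends 18
pad 2 to align 4 for width
width at 20 (size 4, align 4) → ends 24
total 24 bytes, alignment 4
data bytes 17, size 24 → padding 7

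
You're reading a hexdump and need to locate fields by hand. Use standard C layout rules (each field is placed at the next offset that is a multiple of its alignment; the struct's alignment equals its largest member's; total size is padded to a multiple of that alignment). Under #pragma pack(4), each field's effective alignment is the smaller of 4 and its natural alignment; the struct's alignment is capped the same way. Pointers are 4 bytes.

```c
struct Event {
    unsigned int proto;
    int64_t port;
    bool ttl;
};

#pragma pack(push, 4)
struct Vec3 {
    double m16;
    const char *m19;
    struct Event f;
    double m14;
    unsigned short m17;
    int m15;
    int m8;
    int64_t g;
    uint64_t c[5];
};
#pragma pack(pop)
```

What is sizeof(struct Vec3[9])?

936

Event: @0: proto [4B, align 4] → 4; +4 pad (align 8); @8: port [8B, align 8] → 16; @16: ttl [1B, align 1] → 17; +7 tail pad (align 8); size 24, align 8
@0: m16 [8B, align 4] → 8
@8: m19 [4B, align 4] → 12
@12: f [24B, align 4] → 36
@36: m14 [8B, align 4] → 44
@44: m17 [2B, align 2] → 46
+2 pad (align 4)
@48: m15 [4B, align 4] → 52
@52: m8 [4B, align 4] → 56
@56: g [8B, align 4] → 64
@64: c [40B, align 4] → 104
size 104, align 4
array of 9: 9 × 104 = 936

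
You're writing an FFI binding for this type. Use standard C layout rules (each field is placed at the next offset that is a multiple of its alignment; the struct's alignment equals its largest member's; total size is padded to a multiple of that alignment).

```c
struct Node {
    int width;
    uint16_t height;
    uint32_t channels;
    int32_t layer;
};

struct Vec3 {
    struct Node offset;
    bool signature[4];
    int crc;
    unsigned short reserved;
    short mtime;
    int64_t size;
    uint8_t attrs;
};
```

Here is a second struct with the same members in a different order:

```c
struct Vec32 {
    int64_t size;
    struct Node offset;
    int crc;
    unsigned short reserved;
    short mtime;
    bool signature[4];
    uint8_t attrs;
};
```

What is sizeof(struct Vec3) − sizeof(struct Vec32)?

Node: 0..4  width  (4B, 4-aligned); 4..6  height  (2B, 2-aligned); 6..8  -- padding (2B); 8..12  channels  (4B, 4-aligned); 12..16  layer  (4B, 4-aligned); sizeof = 16, alignof = 4
0..16  offset  (16B, 4-aligned)
16..20  signature  (4B, 1-aligned)
20..24  crc  (4B, 4-aligned)
24..26  reserved  (2B, 2-aligned)
26..28  mtime  (2B, 2-aligned)
28..32  -- padding (4B)
32..40  size  (8B, 8-aligned)
40..41  attrs  (1B, 1-aligned)
41..48  -- tail padding (7B)
sizeof = 48, alignof = 8
— Vec32 —
0..8  size  (8B, 8-aligned)
8..24  offset  (16B, 4-aligned)
24..28  crc  (4B, 4-aligned)
28..30  reserved  (2B, 2-aligned)
30..32  mtime  (2B, 2-aligned)
32..36  signature  (4B, 1-aligned)
36..37  attrs  (1B, 1-aligned)
37..40  -- tail padding (3B)
sizeof = 40, alignof = 8
48 − 40 = 8

8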